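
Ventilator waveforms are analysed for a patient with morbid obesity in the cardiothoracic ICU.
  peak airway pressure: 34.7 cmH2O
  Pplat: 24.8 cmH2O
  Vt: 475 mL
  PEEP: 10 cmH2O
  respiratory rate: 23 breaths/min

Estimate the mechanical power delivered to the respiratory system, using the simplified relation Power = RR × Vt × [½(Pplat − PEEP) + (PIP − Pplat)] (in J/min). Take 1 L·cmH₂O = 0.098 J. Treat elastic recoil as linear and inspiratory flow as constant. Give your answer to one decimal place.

Per-breath work = Vt × [½(Pplat−PEEP) + (PIP−Pplat)] = 0.475 × [0.5×14.8 + 9.9] = 0.475 × 17.3 = 8.218 L·cmH2O.
Power = 23 × 8.218 = 189.01 L·cmH2O/min.
× 0.098 J/(L·cmH2O) → 18.523 J/min.

18.5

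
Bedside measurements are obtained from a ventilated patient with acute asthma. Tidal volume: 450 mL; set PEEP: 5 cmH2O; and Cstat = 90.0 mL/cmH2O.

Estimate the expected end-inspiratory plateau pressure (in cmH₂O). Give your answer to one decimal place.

10.0

Pplat = PEEP + Vt / Cstat = 5 + 450 / 90.0 = 5 + 5.0 = 10.0 cmH2O.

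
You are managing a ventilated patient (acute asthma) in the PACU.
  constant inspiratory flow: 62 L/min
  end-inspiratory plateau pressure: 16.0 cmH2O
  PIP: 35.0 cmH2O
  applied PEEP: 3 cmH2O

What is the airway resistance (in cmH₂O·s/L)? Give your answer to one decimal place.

18.4

Flow: 62 L/min ÷ 60 = 1.0333 L/s.
Raw = (PIP − Pplat) / flow = (35.0 − 16.0) / 1.0333 = 19.0 / 1.0333 = 18.388 cmH2O·s/L.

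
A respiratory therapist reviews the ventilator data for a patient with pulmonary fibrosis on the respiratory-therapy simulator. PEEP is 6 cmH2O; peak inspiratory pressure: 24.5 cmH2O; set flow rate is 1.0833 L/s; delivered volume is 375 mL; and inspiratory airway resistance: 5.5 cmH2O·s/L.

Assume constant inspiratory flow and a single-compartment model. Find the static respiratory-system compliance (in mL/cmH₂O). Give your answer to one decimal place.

29.9

Equation of motion (constant flow): PIP = Vt/C + R·V̇ + PEEP.
Vt/C = PIP − R·V̇ − PEEP = 24.5 − 5.5×1.0833 − 6 = 24.5 − 5.958 − 6 = 12.542 cmH2O.
C = Vt / 12.542 = 375 / 12.542 = 29.9 mL/cmH2O.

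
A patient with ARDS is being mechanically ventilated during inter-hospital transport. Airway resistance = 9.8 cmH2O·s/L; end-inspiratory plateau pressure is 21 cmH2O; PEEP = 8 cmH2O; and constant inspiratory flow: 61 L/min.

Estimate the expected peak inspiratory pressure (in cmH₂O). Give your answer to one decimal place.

Flow: 61 L/min ÷ 60 = 1.0167 L/s.
PIP = Pplat + Raw × flow = 21 + 9.8 × 1.0167 = 21 + 9.964 = 30.964 cmH2O.

31.0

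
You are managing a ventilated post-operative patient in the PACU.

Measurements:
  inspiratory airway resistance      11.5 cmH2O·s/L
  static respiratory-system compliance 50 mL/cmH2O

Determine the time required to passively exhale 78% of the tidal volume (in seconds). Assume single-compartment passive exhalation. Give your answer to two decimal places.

0.87

τ = R × C = 11.5 × 50 mL/cmH2O = 11.5 × 0.050 L/cmH2O = 0.575 s.
Exhaled fraction f = 1 − e^(−t/τ) → t = −τ·ln(1 − f) = −0.575·ln(0.22) = 0.8706 s.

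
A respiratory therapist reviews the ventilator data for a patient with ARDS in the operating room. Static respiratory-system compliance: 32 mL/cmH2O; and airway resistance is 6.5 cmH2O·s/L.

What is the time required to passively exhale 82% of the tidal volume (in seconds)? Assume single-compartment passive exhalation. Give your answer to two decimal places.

0.36

τ = R × C = 6.5 × 32 mL/cmH2O = 6.5 × 0.032 L/cmH2O = 0.208 s.
Exhaled fraction f = 1 − e^(−t/τ) → t = −τ·ln(1 − f) = −0.208·ln(0.18) = 0.3567 s.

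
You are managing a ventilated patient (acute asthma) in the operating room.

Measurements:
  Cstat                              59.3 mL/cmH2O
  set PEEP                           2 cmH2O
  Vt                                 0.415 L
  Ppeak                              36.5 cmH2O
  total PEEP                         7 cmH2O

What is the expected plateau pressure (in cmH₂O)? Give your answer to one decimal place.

End-expiratory occlusion gives total PEEP = 7 cmH2O (intrinsic PEEP = 7 − 2 = 5). Use total PEEP for the elastic gradient.
Pplat = PEEPtotal + Vt / Cstat = 7 + 415 / 59.3 = 7 + 6.998 = 13.998 cmH2O.

14.0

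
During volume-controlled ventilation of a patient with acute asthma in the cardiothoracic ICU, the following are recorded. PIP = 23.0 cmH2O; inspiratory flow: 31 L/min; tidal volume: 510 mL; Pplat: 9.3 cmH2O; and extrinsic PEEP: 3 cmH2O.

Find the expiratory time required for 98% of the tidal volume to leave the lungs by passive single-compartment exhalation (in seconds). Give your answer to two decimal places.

8.40

Flow: 31 L/min ÷ 60 = 0.5167 L/s.
R = (PIP − Pplat)/V̇ = (23.0 − 9.3) / 0.5167 = 13.7/0.5167 = 26.514 cmH2O·s/L.
C = Vt/(Pplat − PEEP) = 510.0 / (9.3 − 3) = 510.0/6.3 = 80.952 mL/cmH2O.
τ = R × C = 26.514 × 0.08095 L/cmH2O = 2.146 s.
t = −τ·ln(1 − 0.98) = −2.146·ln(0.02) = 8.395 s.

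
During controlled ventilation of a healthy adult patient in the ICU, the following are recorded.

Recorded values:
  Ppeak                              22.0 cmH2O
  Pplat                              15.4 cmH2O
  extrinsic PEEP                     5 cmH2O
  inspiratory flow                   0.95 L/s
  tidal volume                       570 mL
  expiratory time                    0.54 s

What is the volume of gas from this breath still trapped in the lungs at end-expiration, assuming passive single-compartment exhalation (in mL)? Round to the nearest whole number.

R = (PIP − Pplat)/V̇ = (22.0 − 15.4) / 0.95 = 6.6/0.95 = 6.947 cmH2O·s/L.
C = Vt/(Pplat − PEEP) = 570.0 / (15.4 − 5) = 570.0/10.4 = 54.808 mL/cmH2O.
τ = R × C = 6.947 × 0.05481 L/cmH2O = 0.3808 s.
Fraction remaining = e^(−Te/τ) = e^(−0.54/0.3808) = 0.2422.
Trapped volume = 570.0 × 0.2422 = 138.05 mL.

138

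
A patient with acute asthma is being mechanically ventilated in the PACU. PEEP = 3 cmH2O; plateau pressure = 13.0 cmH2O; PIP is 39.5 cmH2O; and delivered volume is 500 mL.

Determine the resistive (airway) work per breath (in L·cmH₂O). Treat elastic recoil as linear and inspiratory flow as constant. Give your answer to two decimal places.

13.25

With constant inspiratory flow the resistive pressure is constant at PIP − Pplat = 39.5 − 13.0 = 26.5 cmH2O, so resistive work = 26.5 × 0.500 = 13.25 L·cmH2O.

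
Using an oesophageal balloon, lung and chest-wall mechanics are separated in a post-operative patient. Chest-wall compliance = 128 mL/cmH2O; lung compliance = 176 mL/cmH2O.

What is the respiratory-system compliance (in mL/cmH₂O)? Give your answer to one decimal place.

Lung and chest wall are elastances in series: 1/Crs = 1/CL + 1/Ccw.
1/Crs = 1/176 + 1/128 = 0.01349.
Crs = 74.129 mL/cmH2O.

74.1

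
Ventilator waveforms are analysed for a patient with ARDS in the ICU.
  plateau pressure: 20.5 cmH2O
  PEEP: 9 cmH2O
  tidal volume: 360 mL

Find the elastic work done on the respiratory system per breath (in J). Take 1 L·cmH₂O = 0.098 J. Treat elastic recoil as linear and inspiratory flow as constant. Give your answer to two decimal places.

0.20

Elastic work ≈ ½ × (Pplat − PEEP) × Vt = 0.5 × (20.5 − 9) × 0.360 L = 0.5 × 11.5 × 0.360 = 2.07 L·cmH2O.
× 0.098 J/(L·cmH2O) → 0.2029 J.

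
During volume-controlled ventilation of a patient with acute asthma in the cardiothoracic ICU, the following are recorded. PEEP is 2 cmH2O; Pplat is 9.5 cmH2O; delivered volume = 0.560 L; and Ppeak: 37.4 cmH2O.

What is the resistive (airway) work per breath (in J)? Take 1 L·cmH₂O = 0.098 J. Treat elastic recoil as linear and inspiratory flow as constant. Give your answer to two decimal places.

With constant inspiratory flow the resistive pressure is constant at PIP − Pplat = 37.4 − 9.5 = 27.9 cmH2O, so resistive work = 27.9 × 0.560 = 15.624 L·cmH2O.
× 0.098 J/(L·cmH2O) → 1.531 J.

1.53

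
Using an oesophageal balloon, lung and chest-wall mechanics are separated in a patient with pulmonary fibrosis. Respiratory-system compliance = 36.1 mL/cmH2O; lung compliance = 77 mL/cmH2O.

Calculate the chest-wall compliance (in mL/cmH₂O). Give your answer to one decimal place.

1/Ccw = 1/Crs − 1/CL.
1/Ccw = 1/36.1 − 1/77 = 0.01471.
Ccw = 67.981 mL/cmH2O.

68.0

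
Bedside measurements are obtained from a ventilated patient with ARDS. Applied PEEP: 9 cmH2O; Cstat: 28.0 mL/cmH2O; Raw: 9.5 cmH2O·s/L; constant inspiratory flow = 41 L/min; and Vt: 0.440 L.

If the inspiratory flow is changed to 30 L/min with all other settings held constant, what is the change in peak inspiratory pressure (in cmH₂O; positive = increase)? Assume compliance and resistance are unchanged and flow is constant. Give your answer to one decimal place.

Flow: 41 L/min ÷ 60 = 0.6833 L/s.
New flow: 30 L/min ÷ 60 = 0.5 L/s.
PIP = Vt/C + R·V̇ + PEEP (constant-flow equation of motion).
Only the resistive term changes: ΔPIP = R × ΔV̇ = 9.5 × (0.5 − 0.6833) = 9.5 × -0.1833 = -1.741 cmH2O.

-1.7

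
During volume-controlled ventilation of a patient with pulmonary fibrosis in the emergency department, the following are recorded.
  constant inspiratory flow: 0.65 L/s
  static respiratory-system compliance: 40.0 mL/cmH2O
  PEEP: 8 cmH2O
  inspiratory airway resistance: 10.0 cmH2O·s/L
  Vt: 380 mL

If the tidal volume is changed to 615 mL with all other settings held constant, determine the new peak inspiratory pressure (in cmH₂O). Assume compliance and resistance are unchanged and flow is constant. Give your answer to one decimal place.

PIP = Vt/C + R·V̇ + PEEP (constant-flow equation of motion).
Only the elastic term changes: ΔPIP = ΔVt / C = (615 − 380) / 40.0 = 5.875 cmH2O.
Original PIP = 380/40.0 + 10.0×0.65 + 8 = 24.0 cmH2O; new PIP = 24.0 + (5.875) = 29.875 cmH2O.

29.9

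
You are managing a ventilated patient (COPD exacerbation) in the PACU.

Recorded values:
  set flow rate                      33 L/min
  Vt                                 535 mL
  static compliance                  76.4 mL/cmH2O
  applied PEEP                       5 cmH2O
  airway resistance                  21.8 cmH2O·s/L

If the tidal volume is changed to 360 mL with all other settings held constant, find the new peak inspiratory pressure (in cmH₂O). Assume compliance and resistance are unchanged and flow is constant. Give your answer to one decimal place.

21.7

Flow: 33 L/min ÷ 60 = 0.55 L/s.
PIP = Vt/C + R·V̇ + PEEP (constant-flow equation of motion).
Only the elastic term changes: ΔPIP = ΔVt / C = (360 − 535) / 76.4 = -2.291 cmH2O.
Original PIP = 535/76.4 + 21.8×0.55 + 5 = 23.993 cmH2O; new PIP = 23.993 + (-2.291) = 21.702 cmH2O.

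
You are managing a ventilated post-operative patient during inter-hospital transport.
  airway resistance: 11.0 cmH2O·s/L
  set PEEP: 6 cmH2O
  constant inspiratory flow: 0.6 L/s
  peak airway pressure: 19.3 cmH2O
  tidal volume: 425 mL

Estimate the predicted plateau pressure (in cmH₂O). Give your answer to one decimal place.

12.7

Pplat = PIP − Raw × flow = 19.3 − 11.0 × 0.6 = 19.3 − 6.6 = 12.7 cmH2O.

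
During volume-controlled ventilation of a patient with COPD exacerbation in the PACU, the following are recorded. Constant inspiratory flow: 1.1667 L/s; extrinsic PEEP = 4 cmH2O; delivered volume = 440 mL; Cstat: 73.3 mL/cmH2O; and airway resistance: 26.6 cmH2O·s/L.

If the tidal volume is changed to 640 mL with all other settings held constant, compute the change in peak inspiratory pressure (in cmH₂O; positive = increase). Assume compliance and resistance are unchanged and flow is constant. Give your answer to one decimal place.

PIP = Vt/C + R·V̇ + PEEP (constant-flow equation of motion).
Only the elastic term changes: ΔPIP = ΔVt / C = (640 − 440) / 73.3 = 2.729 cmH2O.

2.7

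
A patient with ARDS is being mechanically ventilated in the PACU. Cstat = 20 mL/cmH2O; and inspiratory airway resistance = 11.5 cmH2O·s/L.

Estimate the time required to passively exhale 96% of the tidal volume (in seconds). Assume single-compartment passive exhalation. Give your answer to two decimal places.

τ = R × C = 11.5 × 20 mL/cmH2O = 11.5 × 0.020 L/cmH2O = 0.23 s.
Exhaled fraction f = 1 − e^(−t/τ) → t = −τ·ln(1 − f) = −0.23·ln(0.04) = 0.7403 s.

0.74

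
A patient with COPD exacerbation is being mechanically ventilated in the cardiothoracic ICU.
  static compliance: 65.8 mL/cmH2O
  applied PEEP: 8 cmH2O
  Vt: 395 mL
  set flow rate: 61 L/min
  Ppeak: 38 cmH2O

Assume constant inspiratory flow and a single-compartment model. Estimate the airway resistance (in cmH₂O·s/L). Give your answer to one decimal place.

23.6

Flow: 61 L/min ÷ 60 = 1.0167 L/s.
Equation of motion (constant flow): PIP = Vt/C + R·V̇ + PEEP.
R·V̇ = PIP − Vt/C − PEEP = 38 − 395/65.8 − 8 = 38 − 6.003 − 8 = 23.997 cmH2O.
R = 23.997 / 1.0167 = 23.603 cmH2O·s/L.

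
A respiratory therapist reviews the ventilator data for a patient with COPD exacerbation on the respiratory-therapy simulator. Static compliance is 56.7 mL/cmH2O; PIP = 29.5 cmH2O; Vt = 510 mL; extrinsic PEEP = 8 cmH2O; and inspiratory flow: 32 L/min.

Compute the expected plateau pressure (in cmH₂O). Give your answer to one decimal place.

17.0

Pplat = PEEP + Vt / Cstat = 8 + 510 / 56.7 = 8 + 8.995 = 16.995 cmH2O.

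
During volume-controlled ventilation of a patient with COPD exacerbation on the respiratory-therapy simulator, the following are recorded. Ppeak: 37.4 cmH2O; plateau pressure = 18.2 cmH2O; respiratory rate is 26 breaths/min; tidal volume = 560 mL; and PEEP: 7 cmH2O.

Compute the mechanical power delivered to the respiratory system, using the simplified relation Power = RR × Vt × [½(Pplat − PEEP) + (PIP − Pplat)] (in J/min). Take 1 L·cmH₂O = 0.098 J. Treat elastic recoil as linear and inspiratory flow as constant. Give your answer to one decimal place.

35.4

Per-breath work = Vt × [½(Pplat−PEEP) + (PIP−Pplat)] = 0.560 × [0.5×11.2 + 19.2] = 0.560 × 24.8 = 13.888 L·cmH2O.
Power = 26 × 13.888 = 361.09 L·cmH2O/min.
× 0.098 J/(L·cmH2O) → 35.387 J/min.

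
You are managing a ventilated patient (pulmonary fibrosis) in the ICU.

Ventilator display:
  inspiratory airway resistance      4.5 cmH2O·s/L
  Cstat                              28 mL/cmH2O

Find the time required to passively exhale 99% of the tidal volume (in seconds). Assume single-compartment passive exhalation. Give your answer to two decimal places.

0.58

τ = R × C = 4.5 × 28 mL/cmH2O = 4.5 × 0.028 L/cmH2O = 0.126 s.
Exhaled fraction f = 1 − e^(−t/τ) → t = −τ·ln(1 − f) = −0.126·ln(0.01) = 0.5803 s.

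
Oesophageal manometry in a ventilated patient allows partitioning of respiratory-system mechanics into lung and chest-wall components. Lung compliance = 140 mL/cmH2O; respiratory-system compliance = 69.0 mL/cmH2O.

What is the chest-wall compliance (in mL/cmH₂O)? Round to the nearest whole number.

1/Ccw = 1/Crs − 1/CL.
1/Ccw = 1/69.0 − 1/140 = 0.00735.
Ccw = 136.05 mL/cmH2O.

136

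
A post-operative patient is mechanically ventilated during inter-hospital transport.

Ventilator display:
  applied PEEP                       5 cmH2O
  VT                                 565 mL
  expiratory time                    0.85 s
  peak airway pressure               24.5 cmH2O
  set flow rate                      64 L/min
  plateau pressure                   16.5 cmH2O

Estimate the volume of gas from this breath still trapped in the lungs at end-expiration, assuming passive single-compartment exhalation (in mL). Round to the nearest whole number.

56

Flow: 64 L/min ÷ 60 = 1.0667 L/s.
R = (PIP − Pplat)/V̇ = (24.5 − 16.5) / 1.0667 = 8.0/1.0667 = 7.5 cmH2O·s/L.
C = Vt/(Pplat − PEEP) = 565.0 / (16.5 − 5) = 565.0/11.5 = 49.13 mL/cmH2O.
τ = R × C = 7.5 × 0.04913 L/cmH2O = 0.3685 s.
Fraction remaining = e^(−Te/τ) = e^(−0.85/0.3685) = 0.09959.
Trapped volume = 565.0 × 0.09959 = 56.268 mL.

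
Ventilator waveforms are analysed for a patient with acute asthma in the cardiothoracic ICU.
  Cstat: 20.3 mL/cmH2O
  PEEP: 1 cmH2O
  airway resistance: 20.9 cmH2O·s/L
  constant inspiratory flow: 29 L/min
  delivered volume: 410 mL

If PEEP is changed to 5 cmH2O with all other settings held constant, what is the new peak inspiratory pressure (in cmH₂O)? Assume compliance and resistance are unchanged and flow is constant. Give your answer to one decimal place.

35.3

Flow: 29 L/min ÷ 60 = 0.4833 L/s.
PIP = Vt/C + R·V̇ + PEEP (constant-flow equation of motion).
Only the baseline term changes: ΔPIP = ΔPEEP = 5 − 1 = 4.0 cmH2O.
Original PIP = 410/20.3 + 20.9×0.4833 + 1 = 31.298 cmH2O; new PIP = 31.298 + (4.0) = 35.298 cmH2O.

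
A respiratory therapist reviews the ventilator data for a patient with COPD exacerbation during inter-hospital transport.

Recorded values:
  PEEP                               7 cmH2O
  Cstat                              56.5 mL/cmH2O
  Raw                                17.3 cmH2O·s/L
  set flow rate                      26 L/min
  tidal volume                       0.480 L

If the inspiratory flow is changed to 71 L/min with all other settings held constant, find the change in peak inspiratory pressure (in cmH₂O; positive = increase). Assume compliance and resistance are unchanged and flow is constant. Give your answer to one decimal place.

Flow: 26 L/min ÷ 60 = 0.4333 L/s.
New flow: 71 L/min ÷ 60 = 1.1833 L/s.
PIP = Vt/C + R·V̇ + PEEP (constant-flow equation of motion).
Only the resistive term changes: ΔPIP = R × ΔV̇ = 17.3 × (1.1833 − 0.4333) = 17.3 × 0.75 = 12.975 cmH2O.

13.0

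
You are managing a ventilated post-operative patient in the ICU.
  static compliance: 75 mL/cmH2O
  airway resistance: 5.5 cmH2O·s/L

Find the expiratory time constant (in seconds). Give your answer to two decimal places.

τ = R × C = 5.5 × 75 mL/cmH2O = 5.5 × 0.075 L/cmH2O = 0.4125 s.

0.41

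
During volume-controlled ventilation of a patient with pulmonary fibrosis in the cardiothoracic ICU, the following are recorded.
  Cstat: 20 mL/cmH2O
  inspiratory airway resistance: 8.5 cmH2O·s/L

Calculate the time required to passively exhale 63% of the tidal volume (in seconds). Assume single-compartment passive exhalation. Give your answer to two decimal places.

τ = R × C = 8.5 × 20 mL/cmH2O = 8.5 × 0.020 L/cmH2O = 0.17 s.
Exhaled fraction f = 1 − e^(−t/τ) → t = −τ·ln(1 − f) = −0.17·ln(0.37) = 0.169 s.

0.17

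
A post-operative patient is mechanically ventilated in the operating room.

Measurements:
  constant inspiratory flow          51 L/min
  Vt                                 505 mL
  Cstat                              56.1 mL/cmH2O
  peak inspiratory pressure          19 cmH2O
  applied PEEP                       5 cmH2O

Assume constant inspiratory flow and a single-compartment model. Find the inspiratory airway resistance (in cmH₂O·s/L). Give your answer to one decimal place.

5.9

Flow: 51 L/min ÷ 60 = 0.85 L/s.
Equation of motion (constant flow): PIP = Vt/C + R·V̇ + PEEP.
R·V̇ = PIP − Vt/C − PEEP = 19 − 505/56.1 − 5 = 19 − 9.002 − 5 = 4.998 cmH2O.
R = 4.998 / 0.85 = 5.88 cmH2O·s/L.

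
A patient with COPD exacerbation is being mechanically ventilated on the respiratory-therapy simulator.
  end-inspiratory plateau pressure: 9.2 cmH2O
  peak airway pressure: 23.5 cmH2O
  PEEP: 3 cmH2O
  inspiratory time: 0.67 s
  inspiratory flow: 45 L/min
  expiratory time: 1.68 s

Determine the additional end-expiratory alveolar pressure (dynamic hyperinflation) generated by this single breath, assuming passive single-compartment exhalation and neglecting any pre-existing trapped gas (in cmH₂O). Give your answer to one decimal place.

2.1

Flow: 45 L/min ÷ 60 = 0.75 L/s.
Vt = flow × Ti = 0.75 L/s × 0.67 s × 1000 mL/L = 502.5 mL.
R = (PIP − Pplat)/V̇ = (23.5 − 9.2) / 0.75 = 14.3/0.75 = 19.067 cmH2O·s/L.
C = Vt/(Pplat − PEEP) = 502.5 / (9.2 − 3) = 502.5/6.2 = 81.048 mL/cmH2O.
τ = R × C = 19.067 × 0.08105 L/cmH2O = 1.545 s.
Fraction remaining = e^(−Te/τ) = e^(−1.68/1.545) = 0.3371; trapped volume = 502.5 × 0.3371 = 169.39 mL.
Additional alveolar pressure from trapping ≈ V_trapped / C = 169.39 / 81.048 = 2.09 cmH2O.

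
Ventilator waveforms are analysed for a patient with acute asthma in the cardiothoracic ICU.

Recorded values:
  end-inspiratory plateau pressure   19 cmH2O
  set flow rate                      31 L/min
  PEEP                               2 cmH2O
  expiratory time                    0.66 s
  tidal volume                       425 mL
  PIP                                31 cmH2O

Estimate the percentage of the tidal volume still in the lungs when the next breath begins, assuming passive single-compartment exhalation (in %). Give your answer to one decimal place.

Flow: 31 L/min ÷ 60 = 0.5167 L/s.
R = (PIP − Pplat)/V̇ = (31 − 19) / 0.5167 = 12.0/0.5167 = 23.224 cmH2O·s/L.
C = Vt/(Pplat − PEEP) = 425.0 / (19 − 2) = 425.0/17.0 = 25.0 mL/cmH2O.
τ = R × C = 23.224 × 0.025 L/cmH2O = 0.5806 s.
Fraction remaining at end-expiration = e^(−Te/τ) = e^(−0.66/0.5806) = 0.3209 → 32.09%.

32.1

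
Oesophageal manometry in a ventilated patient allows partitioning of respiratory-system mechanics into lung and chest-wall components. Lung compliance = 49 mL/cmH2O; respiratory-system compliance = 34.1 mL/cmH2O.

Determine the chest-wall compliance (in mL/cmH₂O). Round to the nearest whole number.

1/Ccw = 1/Crs − 1/CL.
1/Ccw = 1/34.1 − 1/49 = 0.008917.
Ccw = 112.15 mL/cmH2O.

112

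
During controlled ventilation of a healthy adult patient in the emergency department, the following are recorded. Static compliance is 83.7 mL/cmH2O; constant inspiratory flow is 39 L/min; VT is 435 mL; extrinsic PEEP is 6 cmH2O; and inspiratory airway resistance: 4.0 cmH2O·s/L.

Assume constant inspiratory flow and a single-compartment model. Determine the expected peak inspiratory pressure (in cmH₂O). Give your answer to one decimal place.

13.8

Flow: 39 L/min ÷ 60 = 0.65 L/s.
Equation of motion (constant flow): PIP = Vt/C + R·V̇ + PEEP.
PIP = 435/83.7 + 4.0×0.65 + 6 = 5.197 + 2.6 + 6 = 13.797 cmH2O.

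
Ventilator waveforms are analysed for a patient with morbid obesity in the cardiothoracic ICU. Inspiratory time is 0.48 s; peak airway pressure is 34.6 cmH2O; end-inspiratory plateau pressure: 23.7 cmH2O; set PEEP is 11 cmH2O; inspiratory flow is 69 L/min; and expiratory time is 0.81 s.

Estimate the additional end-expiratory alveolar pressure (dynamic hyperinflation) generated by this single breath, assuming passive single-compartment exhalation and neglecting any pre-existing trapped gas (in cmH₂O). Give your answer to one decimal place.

Flow: 69 L/min ÷ 60 = 1.15 L/s.
Vt = flow × Ti = 1.15 L/s × 0.48 s × 1000 mL/L = 552.0 mL.
R = (PIP − Pplat)/V̇ = (34.6 − 23.7) / 1.15 = 10.9/1.15 = 9.478 cmH2O·s/L.
C = Vt/(Pplat − PEEP) = 552.0 / (23.7 − 11) = 552.0/12.7 = 43.465 mL/cmH2O.
τ = R × C = 9.478 × 0.04347 L/cmH2O = 0.412 s.
Fraction remaining = e^(−Te/τ) = e^(−0.81/0.412) = 0.14; trapped volume = 552.0 × 0.14 = 77.28 mL.
Additional alveolar pressure from trapping ≈ V_trapped / C = 77.28 / 43.465 = 1.778 cmH2O.

1.8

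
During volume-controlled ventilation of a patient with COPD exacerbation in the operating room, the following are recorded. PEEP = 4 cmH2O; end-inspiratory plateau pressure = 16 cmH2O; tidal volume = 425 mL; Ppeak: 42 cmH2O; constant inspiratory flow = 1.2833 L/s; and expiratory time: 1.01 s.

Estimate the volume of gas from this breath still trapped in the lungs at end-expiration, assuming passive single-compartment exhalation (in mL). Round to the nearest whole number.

R = (PIP − Pplat)/V̇ = (42 − 16) / 1.2833 = 26.0/1.2833 = 20.26 cmH2O·s/L.
C = Vt/(Pplat − PEEP) = 425.0 / (16 − 4) = 425.0/12.0 = 35.417 mL/cmH2O.
τ = R × C = 20.26 × 0.03542 L/cmH2O = 0.7176 s.
Fraction remaining = e^(−Te/τ) = e^(−1.01/0.7176) = 0.2448.
Trapped volume = 425.0 × 0.2448 = 104.04 mL.

104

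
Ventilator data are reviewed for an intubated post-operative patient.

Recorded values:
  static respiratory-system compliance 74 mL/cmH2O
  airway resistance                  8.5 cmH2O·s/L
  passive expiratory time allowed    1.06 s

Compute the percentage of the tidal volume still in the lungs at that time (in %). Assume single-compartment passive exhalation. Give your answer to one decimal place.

18.5

τ = R × C = 8.5 × 74 mL/cmH2O = 8.5 × 0.074 L/cmH2O = 0.629 s.
Passive exhalation: V(t)/V₀ = e^(−t/τ) = e^(−1.06/0.629) = 0.1854.
Fraction remaining = 0.1854 → 18.54%.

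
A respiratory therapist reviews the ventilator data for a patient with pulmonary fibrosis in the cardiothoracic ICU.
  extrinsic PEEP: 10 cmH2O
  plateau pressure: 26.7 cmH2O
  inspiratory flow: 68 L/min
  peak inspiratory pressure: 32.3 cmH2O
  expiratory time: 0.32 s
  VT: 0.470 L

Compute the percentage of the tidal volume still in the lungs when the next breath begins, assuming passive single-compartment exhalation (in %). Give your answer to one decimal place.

10.0

Flow: 68 L/min ÷ 60 = 1.1333 L/s.
R = (PIP − Pplat)/V̇ = (32.3 − 26.7) / 1.1333 = 5.6/1.1333 = 4.941 cmH2O·s/L.
C = Vt/(Pplat − PEEP) = 470.0 / (26.7 − 10) = 470.0/16.7 = 28.144 mL/cmH2O.
τ = R × C = 4.941 × 0.02814 L/cmH2O = 0.139 s.
Fraction remaining at end-expiration = e^(−Te/τ) = e^(−0.32/0.139) = 0.1 → 10.0%.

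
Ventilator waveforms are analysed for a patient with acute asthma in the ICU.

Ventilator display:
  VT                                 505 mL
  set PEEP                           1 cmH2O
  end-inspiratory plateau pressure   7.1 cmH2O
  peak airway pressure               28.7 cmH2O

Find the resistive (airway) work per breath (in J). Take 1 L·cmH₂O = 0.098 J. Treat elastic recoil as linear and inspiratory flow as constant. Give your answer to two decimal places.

With constant inspiratory flow the resistive pressure is constant at PIP − Pplat = 28.7 − 7.1 = 21.6 cmH2O, so resistive work = 21.6 × 0.505 = 10.908 L·cmH2O.
× 0.098 J/(L·cmH2O) → 1.069 J.

1.07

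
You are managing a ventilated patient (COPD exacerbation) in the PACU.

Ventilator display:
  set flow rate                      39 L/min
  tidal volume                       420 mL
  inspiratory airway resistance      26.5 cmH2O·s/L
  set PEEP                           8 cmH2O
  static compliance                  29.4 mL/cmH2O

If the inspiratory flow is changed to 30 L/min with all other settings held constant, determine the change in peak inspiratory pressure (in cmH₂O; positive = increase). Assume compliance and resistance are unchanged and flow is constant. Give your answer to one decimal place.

Flow: 39 L/min ÷ 60 = 0.65 L/s.
New flow: 30 L/min ÷ 60 = 0.5 L/s.
PIP = Vt/C + R·V̇ + PEEP (constant-flow equation of motion).
Only the resistive term changes: ΔPIP = R × ΔV̇ = 26.5 × (0.5 − 0.65) = 26.5 × -0.15 = -3.975 cmH2O.

-4.0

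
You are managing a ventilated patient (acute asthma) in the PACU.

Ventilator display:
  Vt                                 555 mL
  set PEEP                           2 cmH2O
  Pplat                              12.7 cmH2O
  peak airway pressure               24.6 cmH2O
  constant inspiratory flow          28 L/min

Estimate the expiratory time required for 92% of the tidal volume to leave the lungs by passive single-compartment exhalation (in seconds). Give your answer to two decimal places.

3.34

Flow: 28 L/min ÷ 60 = 0.4667 L/s.
R = (PIP − Pplat)/V̇ = (24.6 − 12.7) / 0.4667 = 11.9/0.4667 = 25.498 cmH2O·s/L.
C = Vt/(Pplat − PEEP) = 555.0 / (12.7 − 2) = 555.0/10.7 = 51.869 mL/cmH2O.
τ = R × C = 25.498 × 0.05187 L/cmH2O = 1.323 s.
t = −τ·ln(1 − 0.92) = −1.323·ln(0.08) = 3.342 s.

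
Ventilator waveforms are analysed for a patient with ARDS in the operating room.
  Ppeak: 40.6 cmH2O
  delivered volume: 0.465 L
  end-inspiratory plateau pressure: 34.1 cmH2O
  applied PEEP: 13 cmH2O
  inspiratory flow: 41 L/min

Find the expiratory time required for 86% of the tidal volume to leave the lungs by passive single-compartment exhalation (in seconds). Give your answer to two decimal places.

Flow: 41 L/min ÷ 60 = 0.6833 L/s.
R = (PIP − Pplat)/V̇ = (40.6 − 34.1) / 0.6833 = 6.5/0.6833 = 9.513 cmH2O·s/L.
C = Vt/(Pplat − PEEP) = 465.0 / (34.1 − 13) = 465.0/21.1 = 22.038 mL/cmH2O.
τ = R × C = 9.513 × 0.02204 L/cmH2O = 0.2097 s.
t = −τ·ln(1 − 0.86) = −0.2097·ln(0.14) = 0.4123 s.

0.41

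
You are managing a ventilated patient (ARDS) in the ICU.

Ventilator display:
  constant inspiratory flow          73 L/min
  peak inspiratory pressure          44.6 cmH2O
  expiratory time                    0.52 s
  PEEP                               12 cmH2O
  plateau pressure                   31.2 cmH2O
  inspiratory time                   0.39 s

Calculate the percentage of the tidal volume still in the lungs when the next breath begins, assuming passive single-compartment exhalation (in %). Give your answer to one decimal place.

Flow: 73 L/min ÷ 60 = 1.2167 L/s.
Vt = flow × Ti = 1.2167 L/s × 0.39 s × 1000 mL/L = 474.51 mL.
R = (PIP − Pplat)/V̇ = (44.6 − 31.2) / 1.2167 = 13.4/1.2167 = 11.013 cmH2O·s/L.
C = Vt/(Pplat − PEEP) = 474.51 / (31.2 − 12) = 474.51/19.2 = 24.714 mL/cmH2O.
τ = R × C = 11.013 × 0.02471 L/cmH2O = 0.2721 s.
Fraction remaining at end-expiration = e^(−Te/τ) = e^(−0.52/0.2721) = 0.1479 → 14.79%.

14.8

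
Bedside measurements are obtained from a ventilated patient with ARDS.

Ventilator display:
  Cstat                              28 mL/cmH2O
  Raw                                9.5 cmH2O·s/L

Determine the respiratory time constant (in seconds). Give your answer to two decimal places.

0.27

τ = R × C = 9.5 × 28 mL/cmH2O = 9.5 × 0.028 L/cmH2O = 0.266 s.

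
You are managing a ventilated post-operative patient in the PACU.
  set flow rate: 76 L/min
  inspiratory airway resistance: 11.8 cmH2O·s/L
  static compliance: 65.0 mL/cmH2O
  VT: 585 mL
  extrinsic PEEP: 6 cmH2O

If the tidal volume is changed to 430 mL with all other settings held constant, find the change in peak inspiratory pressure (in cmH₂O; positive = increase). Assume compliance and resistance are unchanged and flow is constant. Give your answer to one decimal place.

PIP = Vt/C + R·V̇ + PEEP (constant-flow equation of motion).
Only the elastic term changes: ΔPIP = ΔVt / C = (430 − 585) / 65.0 = -2.385 cmH2O.

-2.4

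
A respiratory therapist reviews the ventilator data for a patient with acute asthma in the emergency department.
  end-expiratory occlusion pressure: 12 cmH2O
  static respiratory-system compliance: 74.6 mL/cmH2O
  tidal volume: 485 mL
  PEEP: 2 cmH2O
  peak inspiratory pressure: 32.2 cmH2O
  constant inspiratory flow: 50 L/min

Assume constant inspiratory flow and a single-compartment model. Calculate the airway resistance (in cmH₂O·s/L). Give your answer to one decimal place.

Flow: 50 L/min ÷ 60 = 0.8333 L/s.
Total PEEP = 12 cmH2O (set 2 + intrinsic 10); this is the baseline alveolar pressure.
Equation of motion (constant flow): PIP = Vt/C + R·V̇ + PEEP.
R·V̇ = PIP − Vt/C − PEEP = 32.2 − 485/74.6 − 12 = 32.2 − 6.501 − 12 = 13.699 cmH2O.
R = 13.699 / 0.8333 = 16.439 cmH2O·s/L.

16.4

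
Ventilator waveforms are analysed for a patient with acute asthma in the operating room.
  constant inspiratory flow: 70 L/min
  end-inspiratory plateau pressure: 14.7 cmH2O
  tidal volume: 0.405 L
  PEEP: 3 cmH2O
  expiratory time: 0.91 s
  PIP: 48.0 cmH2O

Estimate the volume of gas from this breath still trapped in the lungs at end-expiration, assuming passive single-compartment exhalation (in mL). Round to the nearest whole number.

161

Flow: 70 L/min ÷ 60 = 1.1667 L/s.
R = (PIP − Pplat)/V̇ = (48.0 − 14.7) / 1.1667 = 33.3/1.1667 = 28.542 cmH2O·s/L.
C = Vt/(Pplat − PEEP) = 405.0 / (14.7 − 3) = 405.0/11.7 = 34.615 mL/cmH2O.
τ = R × C = 28.542 × 0.03462 L/cmH2O = 0.9881 s.
Fraction remaining = e^(−Te/τ) = e^(−0.91/0.9881) = 0.3981.
Trapped volume = 405.0 × 0.3981 = 161.23 mL.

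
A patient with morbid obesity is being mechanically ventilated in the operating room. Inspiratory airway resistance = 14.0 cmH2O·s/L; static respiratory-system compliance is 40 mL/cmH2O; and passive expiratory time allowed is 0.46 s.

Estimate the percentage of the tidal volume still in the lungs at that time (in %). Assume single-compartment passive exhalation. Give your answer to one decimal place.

44.0

τ = R × C = 14.0 × 40 mL/cmH2O = 14.0 × 0.040 L/cmH2O = 0.56 s.
Passive exhalation: V(t)/V₀ = e^(−t/τ) = e^(−0.46/0.56) = 0.4398.
Fraction remaining = 0.4398 → 43.98%.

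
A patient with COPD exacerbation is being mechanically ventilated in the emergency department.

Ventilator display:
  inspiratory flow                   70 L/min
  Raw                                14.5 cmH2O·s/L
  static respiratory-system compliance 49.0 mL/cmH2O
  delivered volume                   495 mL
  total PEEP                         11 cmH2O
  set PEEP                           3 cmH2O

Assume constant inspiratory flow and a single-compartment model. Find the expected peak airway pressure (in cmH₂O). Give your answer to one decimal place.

38.0

Flow: 70 L/min ÷ 60 = 1.1667 L/s.
Total PEEP = 11 cmH2O (set 3 + intrinsic 8); this is the baseline alveolar pressure.
Equation of motion (constant flow): PIP = Vt/C + R·V̇ + PEEP.
PIP = 495/49.0 + 14.5×1.1667 + 11 = 10.102 + 16.917 + 11 = 38.019 cmH2O.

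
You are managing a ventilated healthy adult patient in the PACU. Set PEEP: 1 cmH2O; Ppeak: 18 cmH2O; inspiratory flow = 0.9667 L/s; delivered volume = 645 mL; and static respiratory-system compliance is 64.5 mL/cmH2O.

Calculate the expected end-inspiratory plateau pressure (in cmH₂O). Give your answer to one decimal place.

Pplat = PEEP + Vt / Cstat = 1 + 645 / 64.5 = 1 + 10.0 = 11.0 cmH2O.

11.0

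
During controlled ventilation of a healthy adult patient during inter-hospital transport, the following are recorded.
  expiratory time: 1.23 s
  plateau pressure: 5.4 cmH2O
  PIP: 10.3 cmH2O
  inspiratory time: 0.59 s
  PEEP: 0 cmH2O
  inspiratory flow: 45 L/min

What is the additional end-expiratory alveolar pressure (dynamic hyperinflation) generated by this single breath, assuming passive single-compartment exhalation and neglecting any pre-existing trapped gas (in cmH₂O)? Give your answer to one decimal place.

Flow: 45 L/min ÷ 60 = 0.75 L/s.
Vt = flow × Ti = 0.75 L/s × 0.59 s × 1000 mL/L = 442.5 mL.
R = (PIP − Pplat)/V̇ = (10.3 − 5.4) / 0.75 = 4.9/0.75 = 6.533 cmH2O·s/L.
C = Vt/(Pplat − PEEP) = 442.5 / (5.4 − 0) = 442.5/5.4 = 81.944 mL/cmH2O.
τ = R × C = 6.533 × 0.08194 L/cmH2O = 0.5353 s.
Fraction remaining = e^(−Te/τ) = e^(−1.23/0.5353) = 0.1005; trapped volume = 442.5 × 0.1005 = 44.471 mL.
Additional alveolar pressure from trapping ≈ V_trapped / C = 44.471 / 81.944 = 0.5427 cmH2O.

0.5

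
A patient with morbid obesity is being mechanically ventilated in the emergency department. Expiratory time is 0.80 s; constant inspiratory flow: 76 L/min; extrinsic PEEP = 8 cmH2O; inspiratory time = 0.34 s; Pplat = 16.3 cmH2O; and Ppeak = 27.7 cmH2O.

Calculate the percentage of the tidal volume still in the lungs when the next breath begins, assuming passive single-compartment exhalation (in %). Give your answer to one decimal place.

18.0

Flow: 76 L/min ÷ 60 = 1.2667 L/s.
Vt = flow × Ti = 1.2667 L/s × 0.34 s × 1000 mL/L = 430.68 mL.
R = (PIP − Pplat)/V̇ = (27.7 − 16.3) / 1.2667 = 11.4/1.2667 = 9.0 cmH2O·s/L.
C = Vt/(Pplat − PEEP) = 430.68 / (16.3 − 8) = 430.68/8.3 = 51.889 mL/cmH2O.
τ = R × C = 9.0 × 0.05189 L/cmH2O = 0.467 s.
Fraction remaining at end-expiration = e^(−Te/τ) = e^(−0.80/0.467) = 0.1803 → 18.03%.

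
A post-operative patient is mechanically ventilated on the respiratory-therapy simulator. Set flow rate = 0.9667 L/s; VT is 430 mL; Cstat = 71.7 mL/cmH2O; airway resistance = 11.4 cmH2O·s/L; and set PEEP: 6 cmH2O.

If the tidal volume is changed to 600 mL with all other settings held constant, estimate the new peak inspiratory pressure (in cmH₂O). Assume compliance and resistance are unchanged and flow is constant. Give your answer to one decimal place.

PIP = Vt/C + R·V̇ + PEEP (constant-flow equation of motion).
Only the elastic term changes: ΔPIP = ΔVt / C = (600 − 430) / 71.7 = 2.371 cmH2O.
Original PIP = 430/71.7 + 11.4×0.9667 + 6 = 23.018 cmH2O; new PIP = 23.018 + (2.371) = 25.389 cmH2O.

25.4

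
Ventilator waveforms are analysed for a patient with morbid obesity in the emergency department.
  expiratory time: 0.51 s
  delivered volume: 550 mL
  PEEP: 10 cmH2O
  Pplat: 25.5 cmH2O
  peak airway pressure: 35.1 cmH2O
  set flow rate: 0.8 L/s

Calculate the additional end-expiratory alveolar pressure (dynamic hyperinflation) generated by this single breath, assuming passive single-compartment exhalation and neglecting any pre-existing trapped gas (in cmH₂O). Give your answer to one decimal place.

R = (PIP − Pplat)/V̇ = (35.1 − 25.5) / 0.8 = 9.6/0.8 = 12.0 cmH2O·s/L.
C = Vt/(Pplat − PEEP) = 550.0 / (25.5 − 10) = 550.0/15.5 = 35.484 mL/cmH2O.
τ = R × C = 12.0 × 0.03548 L/cmH2O = 0.4258 s.
Fraction remaining = e^(−Te/τ) = e^(−0.51/0.4258) = 0.3019; trapped volume = 550.0 × 0.3019 = 166.05 mL.
Additional alveolar pressure from trapping ≈ V_trapped / C = 166.05 / 35.484 = 4.68 cmH2O.

4.7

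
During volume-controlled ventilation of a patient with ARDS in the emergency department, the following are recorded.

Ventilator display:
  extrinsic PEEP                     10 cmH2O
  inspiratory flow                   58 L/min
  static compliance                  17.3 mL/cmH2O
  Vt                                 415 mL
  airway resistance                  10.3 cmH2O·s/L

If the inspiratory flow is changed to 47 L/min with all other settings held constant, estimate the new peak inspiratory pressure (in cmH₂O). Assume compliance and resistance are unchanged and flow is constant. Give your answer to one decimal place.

42.1

Flow: 58 L/min ÷ 60 = 0.9667 L/s.
New flow: 47 L/min ÷ 60 = 0.7833 L/s.
PIP = Vt/C + R·V̇ + PEEP (constant-flow equation of motion).
Only the resistive term changes: ΔPIP = R × ΔV̇ = 10.3 × (0.7833 − 0.9667) = 10.3 × -0.1834 = -1.889 cmH2O.
Original PIP = 415/17.3 + 10.3×0.9667 + 10 = 43.945 cmH2O; new PIP = 43.945 + (-1.889) = 42.056 cmH2O.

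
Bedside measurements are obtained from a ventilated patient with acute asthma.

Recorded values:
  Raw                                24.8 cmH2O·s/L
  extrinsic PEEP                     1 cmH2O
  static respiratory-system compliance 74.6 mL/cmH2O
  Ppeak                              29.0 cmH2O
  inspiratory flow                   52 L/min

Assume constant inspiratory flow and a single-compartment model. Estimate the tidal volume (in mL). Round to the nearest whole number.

Flow: 52 L/min ÷ 60 = 0.8667 L/s.
Equation of motion (constant flow): PIP = Vt/C + R·V̇ + PEEP.
Vt/C = PIP − R·V̇ − PEEP = 29.0 − 21.494 − 1 = 6.506 cmH2O.
Vt = C × 6.506 = 74.6 × 6.506 = 485.35 mL.

485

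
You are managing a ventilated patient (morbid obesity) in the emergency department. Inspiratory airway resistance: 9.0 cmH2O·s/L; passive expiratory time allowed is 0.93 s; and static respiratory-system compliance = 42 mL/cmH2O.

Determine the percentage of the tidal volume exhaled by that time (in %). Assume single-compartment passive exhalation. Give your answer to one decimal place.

τ = R × C = 9.0 × 42 mL/cmH2O = 9.0 × 0.042 L/cmH2O = 0.378 s.
Passive exhalation: V(t)/V₀ = e^(−t/τ) = e^(−0.93/0.378) = 0.08541.
Fraction exhaled = 1 − 0.08541 = 0.9146 → 91.46%.

91.5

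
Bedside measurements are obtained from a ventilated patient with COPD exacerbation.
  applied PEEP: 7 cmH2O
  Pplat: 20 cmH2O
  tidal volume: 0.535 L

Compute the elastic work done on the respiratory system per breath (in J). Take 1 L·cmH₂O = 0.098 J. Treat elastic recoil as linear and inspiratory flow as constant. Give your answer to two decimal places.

Elastic work ≈ ½ × (Pplat − PEEP) × Vt = 0.5 × (20 − 7) × 0.535 L = 0.5 × 13.0 × 0.535 = 3.478 L·cmH2O.
× 0.098 J/(L·cmH2O) → 0.3408 J.

0.34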